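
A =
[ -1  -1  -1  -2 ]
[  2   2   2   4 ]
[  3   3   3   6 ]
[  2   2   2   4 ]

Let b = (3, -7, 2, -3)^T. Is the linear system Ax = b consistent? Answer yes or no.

no

Row reduce the augmented matrix [A | b].
R2 ← R2 + (2)·R1: [0, 0, 0, 0, -1]
R3 ← R3 + (3)·R1: [0, 0, 0, 0, 11]
R4 ← R4 + (2)·R1: [0, 0, 0, 0, 3]
R3 ← R3 + (11)·R2: [0, 0, 0, 0, 0]
R4 ← R4 + (3)·R2: [0, 0, 0, 0, 0]
The echelon form has 2 nonzero rows; the last pivot sits in the augmented column, so rank(A) = 1 but rank([A|b]) = 2.
Since the ranks differ, the system is inconsistent.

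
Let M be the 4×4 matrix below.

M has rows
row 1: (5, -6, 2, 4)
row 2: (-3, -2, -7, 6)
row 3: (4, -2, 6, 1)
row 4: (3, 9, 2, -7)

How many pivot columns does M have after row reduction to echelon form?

Row reduce to echelon form.
R2 ← R2 + (3/5)·R1: [0, -28/5, -29/5, 42/5]
R3 ← R3 − (4/5)·R1: [0, 14/5, 22/5, -11/5]
R4 ← R4 − (3/5)·R1: [0, 63/5, 4/5, -47/5]
R3 ← R3 + (1/2)·R2: [0, 0, 3/2, 2]
R4 ← R4 + (9/4)·R2: [0, 0, -49/4, 19/2]
R4 ← R4 + (49/6)·R3: [0, 0, 0, 155/6]
Echelon form has 4 nonzero rows, so rank(M) = 4.
Each nonzero row contributes one pivot column: 4 pivot columns.

4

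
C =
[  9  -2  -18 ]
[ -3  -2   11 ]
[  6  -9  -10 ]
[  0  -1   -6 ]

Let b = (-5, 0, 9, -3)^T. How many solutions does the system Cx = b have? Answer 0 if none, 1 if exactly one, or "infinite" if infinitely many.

0

Row reduce the augmented matrix [C | b].
R2 ← R2 + (1/3)·R1: [0, -8/3, 5, -5/3]
R3 ← R3 − (2/3)·R1: [0, -23/3, 2, 37/3]
R3 ← R3 − (23/8)·R2: [0, 0, -99/8, 137/8]
R4 ← R4 − (3/8)·R2: [0, 0, -63/8, -19/8]
R4 ← R4 − (7/11)·R3: [0, 0, 0, -146/11]
The echelon form has 4 nonzero rows; the last pivot sits in the augmented column, so rank(C) = 3 but rank([C|b]) = 4.
Since the ranks differ, the system is inconsistent.
It has no solutions.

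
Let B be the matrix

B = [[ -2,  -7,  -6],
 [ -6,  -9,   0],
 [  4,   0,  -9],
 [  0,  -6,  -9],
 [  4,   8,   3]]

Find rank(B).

2

Row reduce to echelon form.
R2 ← R2 − (3)·R1: [0, 12, 18]
R3 ← R3 + (2)·R1: [0, -14, -21]
R5 ← R5 + (2)·R1: [0, -6, -9]
R3 ← R3 + (7/6)·R2: [0, 0, 0]
R4 ← R4 + (1/2)·R2: [0, 0, 0]
R5 ← R5 + (1/2)·R2: [0, 0, 0]
Echelon form has 2 nonzero rows, so rank(B) = 2.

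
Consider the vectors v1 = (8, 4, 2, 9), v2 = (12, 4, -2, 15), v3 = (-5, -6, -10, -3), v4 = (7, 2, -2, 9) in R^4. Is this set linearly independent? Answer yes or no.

no

Form the matrix with these vectors as rows and row reduce.
R2 ← R2 − (3/2)·R1: [0, -2, -5, 3/2]
R3 ← R3 + (5/8)·R1: [0, -7/2, -35/4, 21/8]
R4 ← R4 − (7/8)·R1: [0, -3/2, -15/4, 9/8]
R3 ← R3 − (7/4)·R2: [0, 0, 0, 0]
R4 ← R4 − (3/4)·R2: [0, 0, 0, 0]
2 nonzero rows, so the 4 vectors span a space of dimension 2.
Since 2 < 4, the vectors are linearly dependent.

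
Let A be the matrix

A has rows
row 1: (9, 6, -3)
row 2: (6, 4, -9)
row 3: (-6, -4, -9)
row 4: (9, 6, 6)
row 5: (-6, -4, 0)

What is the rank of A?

2

Row reduce to echelon form.
R2 ← R2 − (2/3)·R1: [0, 0, -7]
R3 ← R3 + (2/3)·R1: [0, 0, -11]
R4 ← R4 − R1: [0, 0, 9]
R5 ← R5 + (2/3)·R1: [0, 0, -2]
R3 ← R3 − (11/7)·R2: [0, 0, 0]
R4 ← R4 + (9/7)·R2: [0, 0, 0]
R5 ← R5 − (2/7)·R2: [0, 0, 0]
Echelon form has 2 nonzero rows, so rank(A) = 2.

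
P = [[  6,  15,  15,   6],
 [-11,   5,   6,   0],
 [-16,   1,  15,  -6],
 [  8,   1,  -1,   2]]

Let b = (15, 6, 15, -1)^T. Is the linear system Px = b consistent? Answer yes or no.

Row reduce the augmented matrix [P | b].
R2 ← R2 + (11/6)·R1: [0, 65/2, 67/2, 11, 67/2]
R3 ← R3 + (8/3)·R1: [0, 41, 55, 10, 55]
R4 ← R4 − (4/3)·R1: [0, -19, -21, -6, -21]
R3 ← R3 − (82/65)·R2: [0, 0, 828/65, -252/65, 828/65]
R4 ← R4 + (38/65)·R2: [0, 0, -92/65, 28/65, -92/65]
R4 ← R4 + (1/9)·R3: [0, 0, 0, 0, 0]
The echelon form has 3 nonzero rows, and every pivot lies in the first 4 columns, so rank(P) = rank([P|b]) = 3.
The system is consistent.

yes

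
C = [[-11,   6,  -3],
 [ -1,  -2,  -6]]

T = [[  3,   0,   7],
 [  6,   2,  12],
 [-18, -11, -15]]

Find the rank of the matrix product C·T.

2

First compute CT:
[[ 57,  45,  40],
 [ 93,  62,  59]]
Now row reduce the product.
R2 ← R2 − (31/19)·R1: [0, -217/19, -119/19]
2 nonzero rows, so rank(CT) = 2.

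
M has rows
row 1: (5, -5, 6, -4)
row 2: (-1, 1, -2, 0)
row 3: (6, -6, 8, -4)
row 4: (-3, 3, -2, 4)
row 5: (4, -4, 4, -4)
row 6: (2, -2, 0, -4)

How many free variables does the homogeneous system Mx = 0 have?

2

Row reduce to echelon form.
R2 ← R2 + (1/5)·R1: [0, 0, -4/5, -4/5]
R3 ← R3 − (6/5)·R1: [0, 0, 4/5, 4/5]
R4 ← R4 + (3/5)·R1: [0, 0, 8/5, 8/5]
R5 ← R5 − (4/5)·R1: [0, 0, -4/5, -4/5]
R6 ← R6 − (2/5)·R1: [0, 0, -12/5, -12/5]
R3 ← R3 + R2: [0, 0, 0, 0]
R4 ← R4 + (2)·R2: [0, 0, 0, 0]
R5 ← R5 − R2: [0, 0, 0, 0]
R6 ← R6 − (3)·R2: [0, 0, 0, 0]
2 nonzero rows, so rank(M) = 2.
M has 4 columns; by rank–nullity, nullity = 4 − 2 = 2.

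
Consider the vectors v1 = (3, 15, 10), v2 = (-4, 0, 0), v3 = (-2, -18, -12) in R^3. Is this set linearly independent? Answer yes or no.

Form the matrix with these vectors as rows and row reduce.
R2 ← R2 + (4/3)·R1: [0, 20, 40/3]
R3 ← R3 + (2/3)·R1: [0, -8, -16/3]
R3 ← R3 + (2/5)·R2: [0, 0, 0]
2 nonzero rows, so the 3 vectors span a space of dimension 2.
Since 2 < 3, the vectors are linearly dependent.

no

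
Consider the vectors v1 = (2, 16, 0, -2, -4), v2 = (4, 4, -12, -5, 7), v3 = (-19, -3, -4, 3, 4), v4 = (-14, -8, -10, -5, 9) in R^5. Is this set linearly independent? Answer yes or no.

Form the matrix with these vectors as rows and row reduce.
R2 ← R2 − (2)·R1: [0, -28, -12, -1, 15]
R3 ← R3 + (19/2)·R1: [0, 149, -4, -16, -34]
R4 ← R4 + (7)·R1: [0, 104, -10, -19, -19]
R3 ← R3 + (149/28)·R2: [0, 0, -475/7, -597/28, 1283/28]
R4 ← R4 + (26/7)·R2: [0, 0, -382/7, -159/7, 257/7]
R4 ← R4 − (382/475)·R3: [0, 0, 0, -5289/950, -129/950]
4 nonzero rows, so the 4 vectors span a space of dimension 4.
Since 4 = 4, the vectors are linearly independent.

yes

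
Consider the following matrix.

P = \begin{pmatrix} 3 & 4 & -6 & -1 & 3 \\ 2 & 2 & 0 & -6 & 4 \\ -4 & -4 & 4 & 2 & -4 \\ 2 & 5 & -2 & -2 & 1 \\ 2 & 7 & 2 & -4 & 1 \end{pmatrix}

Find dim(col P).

5

Row reduce to echelon form.
R2 ← R2 − (2/3)·R1: [0, -2/3, 4, -16/3, 2]
R3 ← R3 + (4/3)·R1: [0, 4/3, -4, 2/3, 0]
R4 ← R4 − (2/3)·R1: [0, 7/3, 2, -4/3, -1]
R5 ← R5 − (2/3)·R1: [0, 13/3, 6, -10/3, -1]
R3 ← R3 + (2)·R2: [0, 0, 4, -10, 4]
R4 ← R4 + (7/2)·R2: [0, 0, 16, -20, 6]
R5 ← R5 + (13/2)·R2: [0, 0, 32, -38, 12]
R4 ← R4 − (4)·R3: [0, 0, 0, 20, -10]
R5 ← R5 − (8)·R3: [0, 0, 0, 42, -20]
R5 ← R5 − (21/10)·R4: [0, 0, 0, 0, 1]
Echelon form has 5 nonzero rows, so rank(P) = 5.
The column space has dimension equal to the rank: 5.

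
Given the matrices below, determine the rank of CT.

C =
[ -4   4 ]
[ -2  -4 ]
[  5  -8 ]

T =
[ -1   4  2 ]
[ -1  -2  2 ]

First compute CT:
[[  0, -24,   0],
 [  6,   0, -12],
 [  3,  36,  -6]]
Now row reduce the product.
Swap R1 ↔ R2
R3 ← R3 − (1/2)·R1: [0, 36, 0]
R3 ← R3 + (3/2)·R2: [0, 0, 0]
2 nonzero rows, so rank(CT) = 2.

2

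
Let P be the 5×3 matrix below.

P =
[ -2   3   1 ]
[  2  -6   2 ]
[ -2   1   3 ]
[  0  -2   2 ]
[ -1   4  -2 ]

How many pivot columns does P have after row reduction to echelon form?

Row reduce to echelon form.
R2 ← R2 + R1: [0, -3, 3]
R3 ← R3 − R1: [0, -2, 2]
R5 ← R5 − (1/2)·R1: [0, 5/2, -5/2]
R3 ← R3 − (2/3)·R2: [0, 0, 0]
R4 ← R4 − (2/3)·R2: [0, 0, 0]
R5 ← R5 + (5/6)·R2: [0, 0, 0]
Echelon form has 2 nonzero rows, so rank(P) = 2.
Each nonzero row contributes one pivot column: 2 pivot columns.

2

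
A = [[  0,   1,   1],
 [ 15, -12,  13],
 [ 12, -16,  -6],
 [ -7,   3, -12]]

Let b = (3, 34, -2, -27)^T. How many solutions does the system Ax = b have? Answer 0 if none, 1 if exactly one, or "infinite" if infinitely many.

Row reduce the augmented matrix [A | b].
Swap R1 ↔ R2
R3 ← R3 − (4/5)·R1: [0, -32/5, -82/5, -146/5]
R4 ← R4 + (7/15)·R1: [0, -13/5, -89/15, -167/15]
R3 ← R3 + (32/5)·R2: [0, 0, -10, -10]
R4 ← R4 + (13/5)·R2: [0, 0, -10/3, -10/3]
R4 ← R4 − (1/3)·R3: [0, 0, 0, 0]
The echelon form has 3 nonzero rows, and every pivot lies in the first 3 columns, so rank(A) = rank([A|b]) = 3.
The system is consistent.
rank = 3 = number of unknowns, so the solution is unique.

1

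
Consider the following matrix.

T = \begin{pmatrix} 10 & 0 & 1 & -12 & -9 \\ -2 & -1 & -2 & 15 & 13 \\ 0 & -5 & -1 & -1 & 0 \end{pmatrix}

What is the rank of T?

3

Row reduce to echelon form.
R2 ← R2 + (1/5)·R1: [0, -1, -9/5, 63/5, 56/5]
R3 ← R3 − (5)·R2: [0, 0, 8, -64, -56]
Echelon form has 3 nonzero rows, so rank(T) = 3.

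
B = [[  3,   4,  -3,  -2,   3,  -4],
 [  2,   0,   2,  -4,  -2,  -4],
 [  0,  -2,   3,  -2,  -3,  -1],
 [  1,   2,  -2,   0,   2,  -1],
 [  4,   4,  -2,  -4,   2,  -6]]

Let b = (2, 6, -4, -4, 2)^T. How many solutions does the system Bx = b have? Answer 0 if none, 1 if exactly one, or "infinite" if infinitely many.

Row reduce the augmented matrix [B | b].
R2 ← R2 − (2/3)·R1: [0, -8/3, 4, -8/3, -4, -4/3, 14/3]
R4 ← R4 − (1/3)·R1: [0, 2/3, -1, 2/3, 1, 1/3, -14/3]
R5 ← R5 − (4/3)·R1: [0, -4/3, 2, -4/3, -2, -2/3, -2/3]
R3 ← R3 − (3/4)·R2: [0, 0, 0, 0, 0, 0, -15/2]
R4 ← R4 + (1/4)·R2: [0, 0, 0, 0, 0, 0, -7/2]
R5 ← R5 − (1/2)·R2: [0, 0, 0, 0, 0, 0, -3]
R4 ← R4 − (7/15)·R3: [0, 0, 0, 0, 0, 0, 0]
R5 ← R5 − (2/5)·R3: [0, 0, 0, 0, 0, 0, 0]
The echelon form has 3 nonzero rows; the last pivot sits in the augmented column, so rank(B) = 2 but rank([B|b]) = 3.
Since the ranks differ, the system is inconsistent.
It has no solutions.

0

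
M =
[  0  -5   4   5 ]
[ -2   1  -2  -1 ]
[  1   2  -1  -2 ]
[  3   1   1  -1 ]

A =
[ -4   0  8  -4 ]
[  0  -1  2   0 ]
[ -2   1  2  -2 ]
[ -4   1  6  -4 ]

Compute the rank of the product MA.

2

First compute MA:
[[-28,  14,  28, -28],
 [ 16,  -4, -24,  16],
 [  6,  -5,  -2,   6],
 [-10,  -1,  22, -10]]
Now row reduce the product.
R2 ← R2 + (4/7)·R1: [0, 4, -8, 0]
R3 ← R3 + (3/14)·R1: [0, -2, 4, 0]
R4 ← R4 − (5/14)·R1: [0, -6, 12, 0]
R3 ← R3 + (1/2)·R2: [0, 0, 0, 0]
R4 ← R4 + (3/2)·R2: [0, 0, 0, 0]
2 nonzero rows, so rank(MA) = 2.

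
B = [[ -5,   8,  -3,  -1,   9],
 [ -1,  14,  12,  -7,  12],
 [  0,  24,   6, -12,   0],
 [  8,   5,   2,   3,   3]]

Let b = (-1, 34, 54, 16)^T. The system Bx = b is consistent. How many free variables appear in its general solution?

Row reduce the augmented matrix [B | b].
R2 ← R2 − (1/5)·R1: [0, 62/5, 63/5, -34/5, 51/5, 171/5]
R4 ← R4 + (8/5)·R1: [0, 89/5, -14/5, 7/5, 87/5, 72/5]
R3 ← R3 − (60/31)·R2: [0, 0, -570/31, 36/31, -612/31, -378/31]
R4 ← R4 − (89/62)·R2: [0, 0, -1295/62, 346/31, 171/62, -2151/62]
R4 ← R4 − (259/228)·R3: [0, 0, 0, 187/19, 957/38, -396/19]
The echelon form has 4 nonzero rows, and every pivot lies in the first 5 columns, so rank(B) = rank([B|b]) = 4.
The system is consistent.
Free variables = (unknowns) − (rank) = 5 − 4 = 1.

1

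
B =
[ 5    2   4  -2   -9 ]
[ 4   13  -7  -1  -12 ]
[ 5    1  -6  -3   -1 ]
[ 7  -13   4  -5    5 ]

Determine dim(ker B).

2

Row reduce to echelon form.
R2 ← R2 − (4/5)·R1: [0, 57/5, -51/5, 3/5, -24/5]
R3 ← R3 − R1: [0, -1, -10, -1, 8]
R4 ← R4 − (7/5)·R1: [0, -79/5, -8/5, -11/5, 88/5]
R3 ← R3 + (5/57)·R2: [0, 0, -207/19, -18/19, 144/19]
R4 ← R4 + (79/57)·R2: [0, 0, -299/19, -26/19, 208/19]
R4 ← R4 − (13/9)·R3: [0, 0, 0, 0, 0]
3 nonzero rows, so rank(B) = 3.
B has 5 columns; by rank–nullity, nullity = 5 − 3 = 2.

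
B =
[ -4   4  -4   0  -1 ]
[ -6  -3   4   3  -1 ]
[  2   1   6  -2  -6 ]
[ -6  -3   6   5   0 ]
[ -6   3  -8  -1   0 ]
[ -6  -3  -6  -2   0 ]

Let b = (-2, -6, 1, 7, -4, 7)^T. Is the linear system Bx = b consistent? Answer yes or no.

Row reduce the augmented matrix [B | b].
R2 ← R2 − (3/2)·R1: [0, -9, 10, 3, 1/2, -3]
R3 ← R3 + (1/2)·R1: [0, 3, 4, -2, -13/2, 0]
R4 ← R4 − (3/2)·R1: [0, -9, 12, 5, 3/2, 10]
R5 ← R5 − (3/2)·R1: [0, -3, -2, -1, 3/2, -1]
R6 ← R6 − (3/2)·R1: [0, -9, 0, -2, 3/2, 10]
R3 ← R3 + (1/3)·R2: [0, 0, 22/3, -1, -19/3, -1]
R4 ← R4 − R2: [0, 0, 2, 2, 1, 13]
R5 ← R5 − (1/3)·R2: [0, 0, -16/3, -2, 4/3, 0]
R6 ← R6 − R2: [0, 0, -10, -5, 1, 13]
R4 ← R4 − (3/11)·R3: [0, 0, 0, 25/11, 30/11, 146/11]
R5 ← R5 + (8/11)·R3: [0, 0, 0, -30/11, -36/11, -8/11]
R6 ← R6 + (15/11)·R3: [0, 0, 0, -70/11, -84/11, 128/11]
R5 ← R5 + (6/5)·R4: [0, 0, 0, 0, 0, 76/5]
R6 ← R6 + (14/5)·R4: [0, 0, 0, 0, 0, 244/5]
R6 ← R6 − (61/19)·R5: [0, 0, 0, 0, 0, 0]
The echelon form has 5 nonzero rows; the last pivot sits in the augmented column, so rank(B) = 4 but rank([B|b]) = 5.
Since the ranks differ, the system is inconsistent.

no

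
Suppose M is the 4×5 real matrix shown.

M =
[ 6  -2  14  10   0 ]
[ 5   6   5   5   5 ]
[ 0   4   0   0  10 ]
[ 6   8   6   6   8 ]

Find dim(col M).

Row reduce to echelon form.
R2 ← R2 − (5/6)·R1: [0, 23/3, -20/3, -10/3, 5]
R4 ← R4 − R1: [0, 10, -8, -4, 8]
R3 ← R3 − (12/23)·R2: [0, 0, 80/23, 40/23, 170/23]
R4 ← R4 − (30/23)·R2: [0, 0, 16/23, 8/23, 34/23]
R4 ← R4 − (1/5)·R3: [0, 0, 0, 0, 0]
Echelon form has 3 nonzero rows, so rank(M) = 3.
The column space has dimension equal to the rank: 3.

3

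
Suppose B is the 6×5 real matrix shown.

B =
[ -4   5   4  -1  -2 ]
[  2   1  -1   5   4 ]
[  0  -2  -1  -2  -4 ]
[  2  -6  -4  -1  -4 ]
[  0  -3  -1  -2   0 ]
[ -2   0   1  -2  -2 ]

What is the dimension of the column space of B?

Row reduce to echelon form.
R2 ← R2 + (1/2)·R1: [0, 7/2, 1, 9/2, 3]
R4 ← R4 + (1/2)·R1: [0, -7/2, -2, -3/2, -5]
R6 ← R6 − (1/2)·R1: [0, -5/2, -1, -3/2, -1]
R3 ← R3 + (4/7)·R2: [0, 0, -3/7, 4/7, -16/7]
R4 ← R4 + R2: [0, 0, -1, 3, -2]
R5 ← R5 + (6/7)·R2: [0, 0, -1/7, 13/7, 18/7]
R6 ← R6 + (5/7)·R2: [0, 0, -2/7, 12/7, 8/7]
R4 ← R4 − (7/3)·R3: [0, 0, 0, 5/3, 10/3]
R5 ← R5 − (1/3)·R3: [0, 0, 0, 5/3, 10/3]
R6 ← R6 − (2/3)·R3: [0, 0, 0, 4/3, 8/3]
R5 ← R5 − R4: [0, 0, 0, 0, 0]
R6 ← R6 − (4/5)·R4: [0, 0, 0, 0, 0]
Echelon form has 4 nonzero rows, so rank(B) = 4.
The column space has dimension equal to the rank: 4.

4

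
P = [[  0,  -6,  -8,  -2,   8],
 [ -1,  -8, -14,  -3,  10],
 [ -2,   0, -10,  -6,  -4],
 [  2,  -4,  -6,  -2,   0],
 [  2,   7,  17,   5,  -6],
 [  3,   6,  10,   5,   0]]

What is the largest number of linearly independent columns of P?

Row reduce to echelon form.
Swap R1 ↔ R2
R3 ← R3 − (2)·R1: [0, 16, 18, 0, -24]
R4 ← R4 + (2)·R1: [0, -20, -34, -8, 20]
R5 ← R5 + (2)·R1: [0, -9, -11, -1, 14]
R6 ← R6 + (3)·R1: [0, -18, -32, -4, 30]
R3 ← R3 + (8/3)·R2: [0, 0, -10/3, -16/3, -8/3]
R4 ← R4 − (10/3)·R2: [0, 0, -22/3, -4/3, -20/3]
R5 ← R5 − (3/2)·R2: [0, 0, 1, 2, 2]
R6 ← R6 − (3)·R2: [0, 0, -8, 2, 6]
R4 ← R4 − (11/5)·R3: [0, 0, 0, 52/5, -4/5]
R5 ← R5 + (3/10)·R3: [0, 0, 0, 2/5, 6/5]
R6 ← R6 − (12/5)·R3: [0, 0, 0, 74/5, 62/5]
R5 ← R5 − (1/26)·R4: [0, 0, 0, 0, 16/13]
R6 ← R6 − (37/26)·R4: [0, 0, 0, 0, 176/13]
R6 ← R6 − (11)·R5: [0, 0, 0, 0, 0]
Echelon form has 5 nonzero rows, so rank(P) = 5.
The rank gives the maximum number of linearly independent columns: 5.

5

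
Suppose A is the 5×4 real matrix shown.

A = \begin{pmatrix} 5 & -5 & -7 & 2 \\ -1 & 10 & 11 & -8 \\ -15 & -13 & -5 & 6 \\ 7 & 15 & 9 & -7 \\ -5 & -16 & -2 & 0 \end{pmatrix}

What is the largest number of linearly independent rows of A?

4

Row reduce to echelon form.
R2 ← R2 + (1/5)·R1: [0, 9, 48/5, -38/5]
R3 ← R3 + (3)·R1: [0, -28, -26, 12]
R4 ← R4 − (7/5)·R1: [0, 22, 94/5, -49/5]
R5 ← R5 + R1: [0, -21, -9, 2]
R3 ← R3 + (28/9)·R2: [0, 0, 58/15, -524/45]
R4 ← R4 − (22/9)·R2: [0, 0, -14/3, 79/9]
R5 ← R5 + (7/3)·R2: [0, 0, 67/5, -236/15]
R4 ← R4 + (35/29)·R3: [0, 0, 0, -153/29]
R5 ← R5 − (201/58)·R3: [0, 0, 0, 714/29]
R5 ← R5 + (14/3)·R4: [0, 0, 0, 0]
Echelon form has 4 nonzero rows, so rank(A) = 4.
The rank gives the maximum number of linearly independent rows: 4.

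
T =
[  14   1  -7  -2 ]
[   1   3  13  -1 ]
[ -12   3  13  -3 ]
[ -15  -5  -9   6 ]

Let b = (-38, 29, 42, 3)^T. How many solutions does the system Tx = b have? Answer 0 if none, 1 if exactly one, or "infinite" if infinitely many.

1

Row reduce the augmented matrix [T | b].
R2 ← R2 − (1/14)·R1: [0, 41/14, 27/2, -6/7, 222/7]
R3 ← R3 + (6/7)·R1: [0, 27/7, 7, -33/7, 66/7]
R4 ← R4 + (15/14)·R1: [0, -55/14, -33/2, 27/7, -264/7]
R3 ← R3 − (54/41)·R2: [0, 0, -442/41, -147/41, -1326/41]
R4 ← R4 + (55/41)·R2: [0, 0, 66/41, 111/41, 198/41]
R4 ← R4 + (33/221)·R3: [0, 0, 0, 480/221, 0]
The echelon form has 4 nonzero rows, and every pivot lies in the first 4 columns, so rank(T) = rank([T|b]) = 4.
The system is consistent.
rank = 4 = number of unknowns, so the solution is unique.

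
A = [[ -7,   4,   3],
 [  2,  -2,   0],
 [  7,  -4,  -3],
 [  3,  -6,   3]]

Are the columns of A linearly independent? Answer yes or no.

Row reduce A to echelon form.
R2 ← R2 + (2/7)·R1: [0, -6/7, 6/7]
R3 ← R3 + R1: [0, 0, 0]
R4 ← R4 + (3/7)·R1: [0, -30/7, 30/7]
R4 ← R4 − (5)·R2: [0, 0, 0]
2 pivots among 3 columns.
Only 2 < 3 pivot columns, so the columns are linearly dependent.

no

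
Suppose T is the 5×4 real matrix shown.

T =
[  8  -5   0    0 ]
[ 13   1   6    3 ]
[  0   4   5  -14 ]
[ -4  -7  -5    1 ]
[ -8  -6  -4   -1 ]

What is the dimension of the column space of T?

4

Row reduce to echelon form.
R2 ← R2 − (13/8)·R1: [0, 73/8, 6, 3]
R4 ← R4 + (1/2)·R1: [0, -19/2, -5, 1]
R5 ← R5 + R1: [0, -11, -4, -1]
R3 ← R3 − (32/73)·R2: [0, 0, 173/73, -1118/73]
R4 ← R4 + (76/73)·R2: [0, 0, 91/73, 301/73]
R5 ← R5 + (88/73)·R2: [0, 0, 236/73, 191/73]
R4 ← R4 − (91/173)·R3: [0, 0, 0, 2107/173]
R5 ← R5 − (236/173)·R3: [0, 0, 0, 4067/173]
R5 ← R5 − (83/43)·R4: [0, 0, 0, 0]
Echelon form has 4 nonzero rows, so rank(T) = 4.
The column space has dimension equal to the rank: 4.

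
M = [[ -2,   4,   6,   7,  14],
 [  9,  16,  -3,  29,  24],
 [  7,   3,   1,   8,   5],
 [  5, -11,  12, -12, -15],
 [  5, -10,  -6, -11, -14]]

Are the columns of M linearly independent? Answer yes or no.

yes

Row reduce M to echelon form.
R2 ← R2 + (9/2)·R1: [0, 34, 24, 121/2, 87]
R3 ← R3 + (7/2)·R1: [0, 17, 22, 65/2, 54]
R4 ← R4 + (5/2)·R1: [0, -1, 27, 11/2, 20]
R5 ← R5 + (5/2)·R1: [0, 0, 9, 13/2, 21]
R3 ← R3 − (1/2)·R2: [0, 0, 10, 9/4, 21/2]
R4 ← R4 + (1/34)·R2: [0, 0, 471/17, 495/68, 767/34]
R4 ← R4 − (471/170)·R3: [0, 0, 0, 711/680, -2221/340]
R5 ← R5 − (9/10)·R3: [0, 0, 0, 179/40, 231/20]
R5 ← R5 − (3043/711)·R4: [0, 0, 0, 0, 28090/711]
5 pivots among 5 columns.
Every column is a pivot column, so the columns are linearly independent.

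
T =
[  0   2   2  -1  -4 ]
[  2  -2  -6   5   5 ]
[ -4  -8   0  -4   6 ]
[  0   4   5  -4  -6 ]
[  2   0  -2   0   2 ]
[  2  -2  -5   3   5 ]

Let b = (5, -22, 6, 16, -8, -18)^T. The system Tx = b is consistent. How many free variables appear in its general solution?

1

Row reduce the augmented matrix [T | b].
Swap R1 ↔ R2
R3 ← R3 + (2)·R1: [0, -12, -12, 6, 16, -38]
R5 ← R5 − R1: [0, 2, 4, -5, -3, 14]
R6 ← R6 − R1: [0, 0, 1, -2, 0, 4]
R3 ← R3 + (6)·R2: [0, 0, 0, 0, -8, -8]
R4 ← R4 − (2)·R2: [0, 0, 1, -2, 2, 6]
R5 ← R5 − R2: [0, 0, 2, -4, 1, 9]
Swap R3 ↔ R4
R5 ← R5 − (2)·R3: [0, 0, 0, 0, -3, -3]
R6 ← R6 − R3: [0, 0, 0, 0, -2, -2]
R5 ← R5 − (3/8)·R4: [0, 0, 0, 0, 0, 0]
R6 ← R6 − (1/4)·R4: [0, 0, 0, 0, 0, 0]
The echelon form has 4 nonzero rows, and every pivot lies in the first 5 columns, so rank(T) = rank([T|b]) = 4.
The system is consistent.
Free variables = (unknowns) − (rank) = 5 − 4 = 1.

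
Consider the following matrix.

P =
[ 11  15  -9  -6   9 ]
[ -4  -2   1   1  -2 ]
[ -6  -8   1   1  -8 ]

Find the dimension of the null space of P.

2

Row reduce to echelon form.
R2 ← R2 + (4/11)·R1: [0, 38/11, -25/11, -13/11, 14/11]
R3 ← R3 + (6/11)·R1: [0, 2/11, -43/11, -25/11, -34/11]
R3 ← R3 − (1/19)·R2: [0, 0, -72/19, -42/19, -60/19]
3 nonzero rows, so rank(P) = 3.
P has 5 columns; by rank–nullity, nullity = 5 − 3 = 2.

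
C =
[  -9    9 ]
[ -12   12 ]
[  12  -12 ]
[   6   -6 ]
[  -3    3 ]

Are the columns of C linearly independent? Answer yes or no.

no

Row reduce C to echelon form.
R2 ← R2 − (4/3)·R1: [0, 0]
R3 ← R3 + (4/3)·R1: [0, 0]
R4 ← R4 + (2/3)·R1: [0, 0]
R5 ← R5 − (1/3)·R1: [0, 0]
1 pivot among 2 columns.
Only 1 < 2 pivot columns, so the columns are linearly dependent.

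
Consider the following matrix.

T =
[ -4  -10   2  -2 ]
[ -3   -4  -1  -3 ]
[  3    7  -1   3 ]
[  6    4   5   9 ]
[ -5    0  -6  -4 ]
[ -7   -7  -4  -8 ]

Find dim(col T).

3

Row reduce to echelon form.
R2 ← R2 − (3/4)·R1: [0, 7/2, -5/2, -3/2]
R3 ← R3 + (3/4)·R1: [0, -1/2, 1/2, 3/2]
R4 ← R4 + (3/2)·R1: [0, -11, 8, 6]
R5 ← R5 − (5/4)·R1: [0, 25/2, -17/2, -3/2]
R6 ← R6 − (7/4)·R1: [0, 21/2, -15/2, -9/2]
R3 ← R3 + (1/7)·R2: [0, 0, 1/7, 9/7]
R4 ← R4 + (22/7)·R2: [0, 0, 1/7, 9/7]
R5 ← R5 − (25/7)·R2: [0, 0, 3/7, 27/7]
R6 ← R6 − (3)·R2: [0, 0, 0, 0]
R4 ← R4 − R3: [0, 0, 0, 0]
R5 ← R5 − (3)·R3: [0, 0, 0, 0]
Echelon form has 3 nonzero rows, so rank(T) = 3.
The column space has dimension equal to the rank: 3.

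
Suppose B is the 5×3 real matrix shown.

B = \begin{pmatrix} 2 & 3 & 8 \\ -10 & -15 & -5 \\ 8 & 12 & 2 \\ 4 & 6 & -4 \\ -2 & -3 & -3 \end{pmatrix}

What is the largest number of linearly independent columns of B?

2

Row reduce to echelon form.
R2 ← R2 + (5)·R1: [0, 0, 35]
R3 ← R3 − (4)·R1: [0, 0, -30]
R4 ← R4 − (2)·R1: [0, 0, -20]
R5 ← R5 + R1: [0, 0, 5]
R3 ← R3 + (6/7)·R2: [0, 0, 0]
R4 ← R4 + (4/7)·R2: [0, 0, 0]
R5 ← R5 − (1/7)·R2: [0, 0, 0]
Echelon form has 2 nonzero rows, so rank(B) = 2.
The rank gives the maximum number of linearly independent columns: 2.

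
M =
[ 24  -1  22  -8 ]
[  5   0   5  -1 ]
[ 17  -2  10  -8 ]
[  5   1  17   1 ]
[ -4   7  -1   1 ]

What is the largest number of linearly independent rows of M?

4

Row reduce to echelon form.
R2 ← R2 − (5/24)·R1: [0, 5/24, 5/12, 2/3]
R3 ← R3 − (17/24)·R1: [0, -31/24, -67/12, -7/3]
R4 ← R4 − (5/24)·R1: [0, 29/24, 149/12, 8/3]
R5 ← R5 + (1/6)·R1: [0, 41/6, 8/3, -1/3]
R3 ← R3 + (31/5)·R2: [0, 0, -3, 9/5]
R4 ← R4 − (29/5)·R2: [0, 0, 10, -6/5]
R5 ← R5 − (164/5)·R2: [0, 0, -11, -111/5]
R4 ← R4 + (10/3)·R3: [0, 0, 0, 24/5]
R5 ← R5 − (11/3)·R3: [0, 0, 0, -144/5]
R5 ← R5 + (6)·R4: [0, 0, 0, 0]
Echelon form has 4 nonzero rows, so rank(M) = 4.
The rank gives the maximum number of linearly independent rows: 4.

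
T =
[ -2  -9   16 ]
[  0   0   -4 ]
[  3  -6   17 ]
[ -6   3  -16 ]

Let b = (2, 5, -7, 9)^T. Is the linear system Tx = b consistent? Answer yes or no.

Row reduce the augmented matrix [T | b].
R3 ← R3 + (3/2)·R1: [0, -39/2, 41, -4]
R4 ← R4 − (3)·R1: [0, 30, -64, 3]
Swap R2 ↔ R3
R4 ← R4 + (20/13)·R2: [0, 0, -12/13, -41/13]
R4 ← R4 − (3/13)·R3: [0, 0, 0, -56/13]
The echelon form has 4 nonzero rows; the last pivot sits in the augmented column, so rank(T) = 3 but rank([T|b]) = 4.
Since the ranks differ, the system is inconsistent.

no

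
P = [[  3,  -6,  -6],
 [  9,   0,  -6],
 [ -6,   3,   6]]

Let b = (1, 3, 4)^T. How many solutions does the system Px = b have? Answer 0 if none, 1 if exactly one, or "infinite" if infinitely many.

Row reduce the augmented matrix [P | b].
R2 ← R2 − (3)·R1: [0, 18, 12, 0]
R3 ← R3 + (2)·R1: [0, -9, -6, 6]
R3 ← R3 + (1/2)·R2: [0, 0, 0, 6]
The echelon form has 3 nonzero rows; the last pivot sits in the augmented column, so rank(P) = 2 but rank([P|b]) = 3.
Since the ranks differ, the system is inconsistent.
It has no solutions.

0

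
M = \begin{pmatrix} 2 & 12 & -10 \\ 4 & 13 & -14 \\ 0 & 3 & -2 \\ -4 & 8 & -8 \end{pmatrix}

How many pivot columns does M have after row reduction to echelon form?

Row reduce to echelon form.
R2 ← R2 − (2)·R1: [0, -11, 6]
R4 ← R4 + (2)·R1: [0, 32, -28]
R3 ← R3 + (3/11)·R2: [0, 0, -4/11]
R4 ← R4 + (32/11)·R2: [0, 0, -116/11]
R4 ← R4 − (29)·R3: [0, 0, 0]
Echelon form has 3 nonzero rows, so rank(M) = 3.
Each nonzero row contributes one pivot column: 3 pivot columns.

3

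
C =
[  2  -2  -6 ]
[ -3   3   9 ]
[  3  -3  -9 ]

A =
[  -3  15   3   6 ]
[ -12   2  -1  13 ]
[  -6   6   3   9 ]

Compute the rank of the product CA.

1

First compute CA:
[[ 54, -10, -10, -68],
 [-81,  15,  15, 102],
 [ 81, -15, -15, -102]]
Now row reduce the product.
R2 ← R2 + (3/2)·R1: [0, 0, 0, 0]
R3 ← R3 − (3/2)·R1: [0, 0, 0, 0]
1 nonzero row, so rank(CA) = 1.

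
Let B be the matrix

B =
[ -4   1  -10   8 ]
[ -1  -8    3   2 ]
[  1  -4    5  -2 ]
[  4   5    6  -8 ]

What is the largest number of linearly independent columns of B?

2

Row reduce to echelon form.
R2 ← R2 − (1/4)·R1: [0, -33/4, 11/2, 0]
R3 ← R3 + (1/4)·R1: [0, -15/4, 5/2, 0]
R4 ← R4 + R1: [0, 6, -4, 0]
R3 ← R3 − (5/11)·R2: [0, 0, 0, 0]
R4 ← R4 + (8/11)·R2: [0, 0, 0, 0]
Echelon form has 2 nonzero rows, so rank(B) = 2.
The rank gives the maximum number of linearly independent columns: 2.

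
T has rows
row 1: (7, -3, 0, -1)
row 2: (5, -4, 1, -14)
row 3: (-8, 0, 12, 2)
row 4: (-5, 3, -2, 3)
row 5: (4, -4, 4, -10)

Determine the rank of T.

3

Row reduce to echelon form.
R2 ← R2 − (5/7)·R1: [0, -13/7, 1, -93/7]
R3 ← R3 + (8/7)·R1: [0, -24/7, 12, 6/7]
R4 ← R4 + (5/7)·R1: [0, 6/7, -2, 16/7]
R5 ← R5 − (4/7)·R1: [0, -16/7, 4, -66/7]
R3 ← R3 − (24/13)·R2: [0, 0, 132/13, 330/13]
R4 ← R4 + (6/13)·R2: [0, 0, -20/13, -50/13]
R5 ← R5 − (16/13)·R2: [0, 0, 36/13, 90/13]
R4 ← R4 + (5/33)·R3: [0, 0, 0, 0]
R5 ← R5 − (3/11)·R3: [0, 0, 0, 0]
Echelon form has 3 nonzero rows, so rank(T) = 3.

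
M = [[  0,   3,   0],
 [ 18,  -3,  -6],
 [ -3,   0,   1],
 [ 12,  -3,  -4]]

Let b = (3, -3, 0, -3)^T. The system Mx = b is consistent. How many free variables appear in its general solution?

Row reduce the augmented matrix [M | b].
Swap R1 ↔ R2
R3 ← R3 + (1/6)·R1: [0, -1/2, 0, -1/2]
R4 ← R4 − (2/3)·R1: [0, -1, 0, -1]
R3 ← R3 + (1/6)·R2: [0, 0, 0, 0]
R4 ← R4 + (1/3)·R2: [0, 0, 0, 0]
The echelon form has 2 nonzero rows, and every pivot lies in the first 3 columns, so rank(M) = rank([M|b]) = 2.
The system is consistent.
Free variables = (unknowns) − (rank) = 3 − 2 = 1.

1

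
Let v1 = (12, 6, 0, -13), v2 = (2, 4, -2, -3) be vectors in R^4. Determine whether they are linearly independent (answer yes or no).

yes

Form the matrix with these vectors as rows and row reduce.
R2 ← R2 − (1/6)·R1: [0, 3, -2, -5/6]
2 nonzero rows, so the 2 vectors span a space of dimension 2.
Since 2 = 2, the vectors are linearly independent.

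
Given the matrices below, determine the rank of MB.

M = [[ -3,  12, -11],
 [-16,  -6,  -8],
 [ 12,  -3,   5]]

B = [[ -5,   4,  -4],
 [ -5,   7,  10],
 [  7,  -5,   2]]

First compute MB:
[[-122, 127, 110],
 [ 54, -66, -12],
 [-10,   2, -68]]
Now row reduce the product.
R2 ← R2 + (27/61)·R1: [0, -597/61, 2238/61]
R3 ← R3 − (5/61)·R1: [0, -513/61, -4698/61]
R3 ← R3 − (171/199)·R2: [0, 0, -21600/199]
3 nonzero rows, so rank(MB) = 3.

3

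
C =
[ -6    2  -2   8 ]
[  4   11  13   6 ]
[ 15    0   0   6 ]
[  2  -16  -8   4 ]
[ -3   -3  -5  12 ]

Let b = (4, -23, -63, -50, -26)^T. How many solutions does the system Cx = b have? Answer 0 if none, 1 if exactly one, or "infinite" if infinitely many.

Row reduce the augmented matrix [C | b].
R2 ← R2 + (2/3)·R1: [0, 37/3, 35/3, 34/3, -61/3]
R3 ← R3 + (5/2)·R1: [0, 5, -5, 26, -53]
R4 ← R4 + (1/3)·R1: [0, -46/3, -26/3, 20/3, -146/3]
R5 ← R5 − (1/2)·R1: [0, -4, -4, 8, -28]
R3 ← R3 − (15/37)·R2: [0, 0, -360/37, 792/37, -1656/37]
R4 ← R4 + (46/37)·R2: [0, 0, 216/37, 768/37, -2736/37]
R5 ← R5 + (12/37)·R2: [0, 0, -8/37, 432/37, -1280/37]
R4 ← R4 + (3/5)·R3: [0, 0, 0, 168/5, -504/5]
R5 ← R5 − (1/45)·R3: [0, 0, 0, 56/5, -168/5]
R5 ← R5 − (1/3)·R4: [0, 0, 0, 0, 0]
The echelon form has 4 nonzero rows, and every pivot lies in the first 4 columns, so rank(C) = rank([C|b]) = 4.
The system is consistent.
rank = 4 = number of unknowns, so the solution is unique.

1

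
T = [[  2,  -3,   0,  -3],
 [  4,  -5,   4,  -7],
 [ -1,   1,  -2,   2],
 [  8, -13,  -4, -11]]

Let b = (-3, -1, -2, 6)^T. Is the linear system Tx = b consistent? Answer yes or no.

no

Row reduce the augmented matrix [T | b].
R2 ← R2 − (2)·R1: [0, 1, 4, -1, 5]
R3 ← R3 + (1/2)·R1: [0, -1/2, -2, 1/2, -7/2]
R4 ← R4 − (4)·R1: [0, -1, -4, 1, 18]
R3 ← R3 + (1/2)·R2: [0, 0, 0, 0, -1]
R4 ← R4 + R2: [0, 0, 0, 0, 23]
R4 ← R4 + (23)·R3: [0, 0, 0, 0, 0]
The echelon form has 3 nonzero rows; the last pivot sits in the augmented column, so rank(T) = 2 but rank([T|b]) = 3.
Since the ranks differ, the system is inconsistent.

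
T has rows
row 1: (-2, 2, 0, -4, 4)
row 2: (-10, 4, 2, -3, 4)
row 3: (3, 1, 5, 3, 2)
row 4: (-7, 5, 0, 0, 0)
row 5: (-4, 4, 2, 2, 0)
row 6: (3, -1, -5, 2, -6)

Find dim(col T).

Row reduce to echelon form.
R2 ← R2 − (5)·R1: [0, -6, 2, 17, -16]
R3 ← R3 + (3/2)·R1: [0, 4, 5, -3, 8]
R4 ← R4 − (7/2)·R1: [0, -2, 0, 14, -14]
R5 ← R5 − (2)·R1: [0, 0, 2, 10, -8]
R6 ← R6 + (3/2)·R1: [0, 2, -5, -4, 0]
R3 ← R3 + (2/3)·R2: [0, 0, 19/3, 25/3, -8/3]
R4 ← R4 − (1/3)·R2: [0, 0, -2/3, 25/3, -26/3]
R6 ← R6 + (1/3)·R2: [0, 0, -13/3, 5/3, -16/3]
R4 ← R4 + (2/19)·R3: [0, 0, 0, 175/19, -170/19]
R5 ← R5 − (6/19)·R3: [0, 0, 0, 140/19, -136/19]
R6 ← R6 + (13/19)·R3: [0, 0, 0, 140/19, -136/19]
R5 ← R5 − (4/5)·R4: [0, 0, 0, 0, 0]
R6 ← R6 − (4/5)·R4: [0, 0, 0, 0, 0]
Echelon form has 4 nonzero rows, so rank(T) = 4.
The column space has dimension equal to the rank: 4.

4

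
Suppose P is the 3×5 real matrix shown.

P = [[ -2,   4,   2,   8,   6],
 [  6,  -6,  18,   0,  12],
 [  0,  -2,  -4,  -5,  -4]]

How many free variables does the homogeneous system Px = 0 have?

2

Row reduce to echelon form.
R2 ← R2 + (3)·R1: [0, 6, 24, 24, 30]
R3 ← R3 + (1/3)·R2: [0, 0, 4, 3, 6]
3 nonzero rows, so rank(P) = 3.
P has 5 columns; by rank–nullity, nullity = 5 − 3 = 2.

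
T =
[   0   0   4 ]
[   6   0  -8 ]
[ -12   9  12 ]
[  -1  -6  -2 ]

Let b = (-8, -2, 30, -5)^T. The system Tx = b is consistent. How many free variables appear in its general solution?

Row reduce the augmented matrix [T | b].
Swap R1 ↔ R2
R3 ← R3 + (2)·R1: [0, 9, -4, 26]
R4 ← R4 + (1/6)·R1: [0, -6, -10/3, -16/3]
Swap R2 ↔ R3
R4 ← R4 + (2/3)·R2: [0, 0, -6, 12]
R4 ← R4 + (3/2)·R3: [0, 0, 0, 0]
The echelon form has 3 nonzero rows, and every pivot lies in the first 3 columns, so rank(T) = rank([T|b]) = 3.
The system is consistent.
Free variables = (unknowns) − (rank) = 3 − 3 = 0.

0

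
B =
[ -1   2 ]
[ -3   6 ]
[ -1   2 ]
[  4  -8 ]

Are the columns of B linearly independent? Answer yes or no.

no

Row reduce B to echelon form.
R2 ← R2 − (3)·R1: [0, 0]
R3 ← R3 − R1: [0, 0]
R4 ← R4 + (4)·R1: [0, 0]
1 pivot among 2 columns.
Only 1 < 2 pivot columns, so the columns are linearly dependent.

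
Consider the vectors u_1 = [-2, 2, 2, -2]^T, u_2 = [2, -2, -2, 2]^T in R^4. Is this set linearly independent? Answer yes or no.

no

Form the matrix with these vectors as rows and row reduce.
R2 ← R2 + R1: [0, 0, 0, 0]
1 nonzero row, so the 2 vectors span a space of dimension 1.
Since 1 < 2, the vectors are linearly dependent.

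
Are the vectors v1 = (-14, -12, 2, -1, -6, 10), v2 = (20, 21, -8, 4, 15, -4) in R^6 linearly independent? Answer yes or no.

yes

Form the matrix with these vectors as rows and row reduce.
R2 ← R2 + (10/7)·R1: [0, 27/7, -36/7, 18/7, 45/7, 72/7]
2 nonzero rows, so the 2 vectors span a space of dimension 2.
Since 2 = 2, the vectors are linearly independent.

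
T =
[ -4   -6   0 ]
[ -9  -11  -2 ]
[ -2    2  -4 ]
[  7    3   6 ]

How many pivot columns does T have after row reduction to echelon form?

Row reduce to echelon form.
R2 ← R2 − (9/4)·R1: [0, 5/2, -2]
R3 ← R3 − (1/2)·R1: [0, 5, -4]
R4 ← R4 + (7/4)·R1: [0, -15/2, 6]
R3 ← R3 − (2)·R2: [0, 0, 0]
R4 ← R4 + (3)·R2: [0, 0, 0]
Echelon form has 2 nonzero rows, so rank(T) = 2.
Each nonzero row contributes one pivot column: 2 pivot columns.

2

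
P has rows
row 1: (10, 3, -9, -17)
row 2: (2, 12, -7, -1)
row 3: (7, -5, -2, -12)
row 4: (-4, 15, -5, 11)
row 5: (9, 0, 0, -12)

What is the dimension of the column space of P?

4

Row reduce to echelon form.
R2 ← R2 − (1/5)·R1: [0, 57/5, -26/5, 12/5]
R3 ← R3 − (7/10)·R1: [0, -71/10, 43/10, -1/10]
R4 ← R4 + (2/5)·R1: [0, 81/5, -43/5, 21/5]
R5 ← R5 − (9/10)·R1: [0, -27/10, 81/10, 33/10]
R3 ← R3 + (71/114)·R2: [0, 0, 121/114, 53/38]
R4 ← R4 − (27/19)·R2: [0, 0, -23/19, 15/19]
R5 ← R5 + (9/38)·R2: [0, 0, 261/38, 147/38]
R4 ← R4 + (138/121)·R3: [0, 0, 0, 288/121]
R5 ← R5 − (783/121)·R3: [0, 0, 0, -624/121]
R5 ← R5 + (13/6)·R4: [0, 0, 0, 0]
Echelon form has 4 nonzero rows, so rank(P) = 4.
The column space has dimension equal to the rank: 4.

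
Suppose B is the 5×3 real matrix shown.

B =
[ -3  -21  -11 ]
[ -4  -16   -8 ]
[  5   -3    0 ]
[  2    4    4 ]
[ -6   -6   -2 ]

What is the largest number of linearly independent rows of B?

Row reduce to echelon form.
R2 ← R2 − (4/3)·R1: [0, 12, 20/3]
R3 ← R3 + (5/3)·R1: [0, -38, -55/3]
R4 ← R4 + (2/3)·R1: [0, -10, -10/3]
R5 ← R5 − (2)·R1: [0, 36, 20]
R3 ← R3 + (19/6)·R2: [0, 0, 25/9]
R4 ← R4 + (5/6)·R2: [0, 0, 20/9]
R5 ← R5 − (3)·R2: [0, 0, 0]
R4 ← R4 − (4/5)·R3: [0, 0, 0]
Echelon form has 3 nonzero rows, so rank(B) = 3.
The rank gives the maximum number of linearly independent rows: 3.

3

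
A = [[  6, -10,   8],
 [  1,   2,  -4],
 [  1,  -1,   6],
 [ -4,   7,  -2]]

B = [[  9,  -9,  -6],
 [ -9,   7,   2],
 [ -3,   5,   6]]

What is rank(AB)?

2

First compute AB:
[[120, -84,  -8],
 [  3, -15, -26],
 [  0,  14,  28],
 [-93,  75,  26]]
Now row reduce the product.
R2 ← R2 − (1/40)·R1: [0, -129/10, -129/5]
R4 ← R4 + (31/40)·R1: [0, 99/10, 99/5]
R3 ← R3 + (140/129)·R2: [0, 0, 0]
R4 ← R4 + (33/43)·R2: [0, 0, 0]
2 nonzero rows, so rank(AB) = 2.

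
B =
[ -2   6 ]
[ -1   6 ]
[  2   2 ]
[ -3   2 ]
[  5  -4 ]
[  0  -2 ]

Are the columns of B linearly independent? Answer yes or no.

Row reduce B to echelon form.
R2 ← R2 − (1/2)·R1: [0, 3]
R3 ← R3 + R1: [0, 8]
R4 ← R4 − (3/2)·R1: [0, -7]
R5 ← R5 + (5/2)·R1: [0, 11]
R3 ← R3 − (8/3)·R2: [0, 0]
R4 ← R4 + (7/3)·R2: [0, 0]
R5 ← R5 − (11/3)·R2: [0, 0]
R6 ← R6 + (2/3)·R2: [0, 0]
2 pivots among 2 columns.
Every column is a pivot column, so the columns are linearly independent.

yes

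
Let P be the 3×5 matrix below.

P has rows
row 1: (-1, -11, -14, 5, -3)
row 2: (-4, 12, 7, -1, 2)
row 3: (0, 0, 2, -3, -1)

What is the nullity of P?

Row reduce to echelon form.
R2 ← R2 − (4)·R1: [0, 56, 63, -21, 14]
3 nonzero rows, so rank(P) = 3.
P has 5 columns; by rank–nullity, nullity = 5 − 3 = 2.

2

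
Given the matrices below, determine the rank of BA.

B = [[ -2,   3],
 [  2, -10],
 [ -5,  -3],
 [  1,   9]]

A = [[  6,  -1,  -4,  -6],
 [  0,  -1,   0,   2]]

First compute BA:
[[-12,  -1,   8,  18],
 [ 12,   8,  -8, -32],
 [-30,   8,  20,  24],
 [  6, -10,  -4,  12]]
Now row reduce the product.
R2 ← R2 + R1: [0, 7, 0, -14]
R3 ← R3 − (5/2)·R1: [0, 21/2, 0, -21]
R4 ← R4 + (1/2)·R1: [0, -21/2, 0, 21]
R3 ← R3 − (3/2)·R2: [0, 0, 0, 0]
R4 ← R4 + (3/2)·R2: [0, 0, 0, 0]
2 nonzero rows, so rank(BA) = 2.

2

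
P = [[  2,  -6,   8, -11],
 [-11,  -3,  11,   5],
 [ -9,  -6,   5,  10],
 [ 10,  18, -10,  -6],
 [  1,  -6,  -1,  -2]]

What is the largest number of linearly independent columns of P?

Row reduce to echelon form.
R2 ← R2 + (11/2)·R1: [0, -36, 55, -111/2]
R3 ← R3 + (9/2)·R1: [0, -33, 41, -79/2]
R4 ← R4 − (5)·R1: [0, 48, -50, 49]
R5 ← R5 − (1/2)·R1: [0, -3, -5, 7/2]
R3 ← R3 − (11/12)·R2: [0, 0, -113/12, 91/8]
R4 ← R4 + (4/3)·R2: [0, 0, 70/3, -25]
R5 ← R5 − (1/12)·R2: [0, 0, -115/12, 65/8]
R4 ← R4 + (280/113)·R3: [0, 0, 0, 360/113]
R5 ← R5 − (115/113)·R3: [0, 0, 0, -390/113]
R5 ← R5 + (13/12)·R4: [0, 0, 0, 0]
Echelon form has 4 nonzero rows, so rank(P) = 4.
The rank gives the maximum number of linearly independent columns: 4.

4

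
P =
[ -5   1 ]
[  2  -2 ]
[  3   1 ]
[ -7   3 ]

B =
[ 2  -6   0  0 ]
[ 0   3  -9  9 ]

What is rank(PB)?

First compute PB:
[[-10,  33,  -9,   9],
 [  4, -18,  18, -18],
 [  6, -15,  -9,   9],
 [-14,  51, -27,  27]]
Now row reduce the product.
R2 ← R2 + (2/5)·R1: [0, -24/5, 72/5, -72/5]
R3 ← R3 + (3/5)·R1: [0, 24/5, -72/5, 72/5]
R4 ← R4 − (7/5)·R1: [0, 24/5, -72/5, 72/5]
R3 ← R3 + R2: [0, 0, 0, 0]
R4 ← R4 + R2: [0, 0, 0, 0]
2 nonzero rows, so rank(PB) = 2.

2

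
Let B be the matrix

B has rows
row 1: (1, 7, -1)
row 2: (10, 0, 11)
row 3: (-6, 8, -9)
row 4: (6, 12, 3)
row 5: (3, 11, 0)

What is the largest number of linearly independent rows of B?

Row reduce to echelon form.
R2 ← R2 − (10)·R1: [0, -70, 21]
R3 ← R3 + (6)·R1: [0, 50, -15]
R4 ← R4 − (6)·R1: [0, -30, 9]
R5 ← R5 − (3)·R1: [0, -10, 3]
R3 ← R3 + (5/7)·R2: [0, 0, 0]
R4 ← R4 − (3/7)·R2: [0, 0, 0]
R5 ← R5 − (1/7)·R2: [0, 0, 0]
Echelon form has 2 nonzero rows, so rank(B) = 2.
The rank gives the maximum number of linearly independent rows: 2.

2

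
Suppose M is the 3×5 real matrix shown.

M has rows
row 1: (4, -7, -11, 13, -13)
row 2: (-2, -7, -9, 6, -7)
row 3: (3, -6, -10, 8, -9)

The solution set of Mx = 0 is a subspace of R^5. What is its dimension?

Row reduce to echelon form.
R2 ← R2 + (1/2)·R1: [0, -21/2, -29/2, 25/2, -27/2]
R3 ← R3 − (3/4)·R1: [0, -3/4, -7/4, -7/4, 3/4]
R3 ← R3 − (1/14)·R2: [0, 0, -5/7, -37/14, 12/7]
3 nonzero rows, so rank(M) = 3.
M has 5 columns; by rank–nullity, nullity = 5 − 3 = 2.

2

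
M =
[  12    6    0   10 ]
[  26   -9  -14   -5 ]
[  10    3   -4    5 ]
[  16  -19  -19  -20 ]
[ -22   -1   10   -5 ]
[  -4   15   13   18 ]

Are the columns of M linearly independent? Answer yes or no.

Row reduce M to echelon form.
R2 ← R2 − (13/6)·R1: [0, -22, -14, -80/3]
R3 ← R3 − (5/6)·R1: [0, -2, -4, -10/3]
R4 ← R4 − (4/3)·R1: [0, -27, -19, -100/3]
R5 ← R5 + (11/6)·R1: [0, 10, 10, 40/3]
R6 ← R6 + (1/3)·R1: [0, 17, 13, 64/3]
R3 ← R3 − (1/11)·R2: [0, 0, -30/11, -10/11]
R4 ← R4 − (27/22)·R2: [0, 0, -20/11, -20/33]
R5 ← R5 + (5/11)·R2: [0, 0, 40/11, 40/33]
R6 ← R6 + (17/22)·R2: [0, 0, 24/11, 8/11]
R4 ← R4 − (2/3)·R3: [0, 0, 0, 0]
R5 ← R5 + (4/3)·R3: [0, 0, 0, 0]
R6 ← R6 + (4/5)·R3: [0, 0, 0, 0]
3 pivots among 4 columns.
Only 3 < 4 pivot columns, so the columns are linearly dependent.

no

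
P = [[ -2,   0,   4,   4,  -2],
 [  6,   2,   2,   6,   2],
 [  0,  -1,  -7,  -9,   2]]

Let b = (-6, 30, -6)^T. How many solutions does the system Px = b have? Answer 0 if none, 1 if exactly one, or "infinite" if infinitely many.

infinite

Row reduce the augmented matrix [P | b].
R2 ← R2 + (3)·R1: [0, 2, 14, 18, -4, 12]
R3 ← R3 + (1/2)·R2: [0, 0, 0, 0, 0, 0]
The echelon form has 2 nonzero rows, and every pivot lies in the first 5 columns, so rank(P) = rank([P|b]) = 2.
The system is consistent.
rank = 2 < 5 unknowns, so there are infinitely many solutions.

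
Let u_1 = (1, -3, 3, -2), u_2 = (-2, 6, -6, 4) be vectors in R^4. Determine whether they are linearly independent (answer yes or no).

Form the matrix with these vectors as rows and row reduce.
R2 ← R2 + (2)·R1: [0, 0, 0, 0]
1 nonzero row, so the 2 vectors span a space of dimension 1.
Since 1 < 2, the vectors are linearly dependent.

no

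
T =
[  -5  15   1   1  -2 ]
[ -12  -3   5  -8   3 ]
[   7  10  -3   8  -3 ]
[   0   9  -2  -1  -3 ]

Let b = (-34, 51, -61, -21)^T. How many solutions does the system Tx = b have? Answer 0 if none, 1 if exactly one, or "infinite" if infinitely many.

Row reduce the augmented matrix [T | b].
R2 ← R2 − (12/5)·R1: [0, -39, 13/5, -52/5, 39/5, 663/5]
R3 ← R3 + (7/5)·R1: [0, 31, -8/5, 47/5, -29/5, -543/5]
R3 ← R3 + (31/39)·R2: [0, 0, 7/15, 17/15, 2/5, -16/5]
R4 ← R4 + (3/13)·R2: [0, 0, -7/5, -17/5, -6/5, 48/5]
R4 ← R4 + (3)·R3: [0, 0, 0, 0, 0, 0]
The echelon form has 3 nonzero rows, and every pivot lies in the first 5 columns, so rank(T) = rank([T|b]) = 3.
The system is consistent.
rank = 3 < 5 unknowns, so there are infinitely many solutions.

infinite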